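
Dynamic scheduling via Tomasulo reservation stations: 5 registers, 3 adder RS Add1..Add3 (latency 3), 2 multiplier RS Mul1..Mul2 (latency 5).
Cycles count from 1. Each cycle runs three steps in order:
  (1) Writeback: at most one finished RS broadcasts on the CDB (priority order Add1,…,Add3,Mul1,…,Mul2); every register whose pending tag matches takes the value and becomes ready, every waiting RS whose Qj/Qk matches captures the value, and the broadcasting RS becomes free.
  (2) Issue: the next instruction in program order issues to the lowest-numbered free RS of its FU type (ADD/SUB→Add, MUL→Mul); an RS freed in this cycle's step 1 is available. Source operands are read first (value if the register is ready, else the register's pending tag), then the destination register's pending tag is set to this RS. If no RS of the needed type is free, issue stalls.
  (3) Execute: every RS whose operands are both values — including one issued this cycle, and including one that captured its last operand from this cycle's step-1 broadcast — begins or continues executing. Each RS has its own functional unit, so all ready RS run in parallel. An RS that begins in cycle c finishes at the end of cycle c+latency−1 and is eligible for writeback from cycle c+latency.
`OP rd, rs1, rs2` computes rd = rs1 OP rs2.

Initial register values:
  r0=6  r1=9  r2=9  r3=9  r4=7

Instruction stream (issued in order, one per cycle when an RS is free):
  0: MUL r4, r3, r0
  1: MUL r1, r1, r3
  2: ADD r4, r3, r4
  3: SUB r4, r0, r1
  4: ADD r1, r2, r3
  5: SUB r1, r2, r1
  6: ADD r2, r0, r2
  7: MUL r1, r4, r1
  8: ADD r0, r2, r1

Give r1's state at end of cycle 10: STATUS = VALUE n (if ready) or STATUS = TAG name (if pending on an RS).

c1: issue MUL r4<-Mul1 | r0:6,r1:9,r2:9,r3:9,r4:Mul1
c2: issue MUL r1<-Mul2 | r0:6,r1:Mul2,r2:9,r3:9,r4:Mul1
c3: issue ADD r4<-Add1 | r0:6,r1:Mul2,r2:9,r3:9,r4:Add1
c4: issue SUB r4<-Add2 | r0:6,r1:Mul2,r2:9,r3:9,r4:Add2
c5: issue ADD r1<-Add3 | r0:6,r1:Add3,r2:9,r3:9,r4:Add2
c6: CDB Mul1=54; stall | r0:6,r1:Add3,r2:9,r3:9,r4:Add2
c7: CDB Mul2=81; stall | r0:6,r1:Add3,r2:9,r3:9,r4:Add2
c8: CDB Add3=18; issue SUB r1<-Add3 | r0:6,r1:Add3,r2:9,r3:9,r4:Add2
c9: CDB Add1=63; issue ADD r2<-Add1 | r0:6,r1:Add3,r2:Add1,r3:9,r4:Add2
c10: CDB Add2=-75; issue MUL r1<-Mul1 | r0:6,r1:Mul1,r2:Add1,r3:9,r4:-75

STATUS = TAG Mul1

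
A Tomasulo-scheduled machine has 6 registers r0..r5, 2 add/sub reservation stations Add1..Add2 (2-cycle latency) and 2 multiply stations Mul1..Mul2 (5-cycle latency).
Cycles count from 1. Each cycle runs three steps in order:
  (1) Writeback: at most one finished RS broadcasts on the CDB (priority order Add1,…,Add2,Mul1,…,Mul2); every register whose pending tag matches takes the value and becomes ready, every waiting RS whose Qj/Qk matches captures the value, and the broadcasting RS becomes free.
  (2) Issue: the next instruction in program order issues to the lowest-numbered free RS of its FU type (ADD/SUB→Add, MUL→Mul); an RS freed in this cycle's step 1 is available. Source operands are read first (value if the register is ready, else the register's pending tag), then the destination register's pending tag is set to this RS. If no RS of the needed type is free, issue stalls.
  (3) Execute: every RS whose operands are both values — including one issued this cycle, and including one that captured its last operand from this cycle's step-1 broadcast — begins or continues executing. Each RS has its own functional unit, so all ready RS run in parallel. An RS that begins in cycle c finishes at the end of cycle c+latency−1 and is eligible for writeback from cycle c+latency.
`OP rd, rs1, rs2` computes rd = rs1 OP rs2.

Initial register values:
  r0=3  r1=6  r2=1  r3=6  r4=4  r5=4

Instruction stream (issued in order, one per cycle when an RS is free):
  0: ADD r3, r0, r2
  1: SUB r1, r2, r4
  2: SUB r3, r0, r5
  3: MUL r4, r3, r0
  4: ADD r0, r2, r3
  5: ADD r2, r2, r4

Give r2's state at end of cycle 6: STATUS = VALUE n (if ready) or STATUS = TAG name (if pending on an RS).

  c1: issue ADD r3<-Add1  regs: r0:3,r1:6,r2:1,r3:Add1,r4:4,r5:4
  c2: issue SUB r1<-Add2  regs: r0:3,r1:Add2,r2:1,r3:Add1,r4:4,r5:4
  c3: CDB Add1=4; issue SUB r3<-Add1  regs: r0:3,r1:Add2,r2:1,r3:Add1,r4:4,r5:4
  c4: CDB Add2=-3; issue MUL r4<-Mul1  regs: r0:3,r1:-3,r2:1,r3:Add1,r4:Mul1,r5:4
  c5: CDB Add1=-1; issue ADD r0<-Add1  regs: r0:Add1,r1:-3,r2:1,r3:-1,r4:Mul1,r5:4
  c6: issue ADD r2<-Add2  regs: r0:Add1,r1:-3,r2:Add2,r3:-1,r4:Mul1,r5:4

STATUS = TAG Add2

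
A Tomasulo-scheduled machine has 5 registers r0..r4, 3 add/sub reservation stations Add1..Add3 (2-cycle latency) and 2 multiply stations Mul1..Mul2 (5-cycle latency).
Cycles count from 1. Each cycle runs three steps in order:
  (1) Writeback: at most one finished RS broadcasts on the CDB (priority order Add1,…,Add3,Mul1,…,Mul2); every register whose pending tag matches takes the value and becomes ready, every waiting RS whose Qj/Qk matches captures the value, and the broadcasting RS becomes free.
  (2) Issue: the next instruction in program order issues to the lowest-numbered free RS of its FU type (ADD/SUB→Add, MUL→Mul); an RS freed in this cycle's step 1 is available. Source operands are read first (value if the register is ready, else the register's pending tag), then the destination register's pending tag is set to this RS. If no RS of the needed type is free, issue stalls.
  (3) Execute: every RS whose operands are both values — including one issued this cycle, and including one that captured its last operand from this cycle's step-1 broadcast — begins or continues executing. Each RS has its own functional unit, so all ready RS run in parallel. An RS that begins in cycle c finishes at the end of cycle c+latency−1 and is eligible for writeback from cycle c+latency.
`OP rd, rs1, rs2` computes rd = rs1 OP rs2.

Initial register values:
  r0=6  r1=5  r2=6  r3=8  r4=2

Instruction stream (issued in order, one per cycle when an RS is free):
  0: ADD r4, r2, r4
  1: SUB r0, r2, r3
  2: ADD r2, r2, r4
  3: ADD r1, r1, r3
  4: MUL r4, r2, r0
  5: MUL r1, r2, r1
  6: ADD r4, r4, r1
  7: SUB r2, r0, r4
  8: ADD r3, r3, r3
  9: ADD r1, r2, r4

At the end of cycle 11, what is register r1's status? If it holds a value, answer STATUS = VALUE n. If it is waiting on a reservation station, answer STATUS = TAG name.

c1: issue ADD r4<-Add1 | r0:6,r1:5,r2:6,r3:8,r4:Add1
c2: issue SUB r0<-Add2 | r0:Add2,r1:5,r2:6,r3:8,r4:Add1
c3: CDB Add1=8; issue ADD r2<-Add1 | r0:Add2,r1:5,r2:Add1,r3:8,r4:8
c4: CDB Add2=-2; issue ADD r1<-Add2 | r0:-2,r1:Add2,r2:Add1,r3:8,r4:8
c5: CDB Add1=14; issue MUL r4<-Mul1 | r0:-2,r1:Add2,r2:14,r3:8,r4:Mul1
c6: CDB Add2=13; issue MUL r1<-Mul2 | r0:-2,r1:Mul2,r2:14,r3:8,r4:Mul1
c7: issue ADD r4<-Add1 | r0:-2,r1:Mul2,r2:14,r3:8,r4:Add1
c8: issue SUB r2<-Add2 | r0:-2,r1:Mul2,r2:Add2,r3:8,r4:Add1
c9: issue ADD r3<-Add3 | r0:-2,r1:Mul2,r2:Add2,r3:Add3,r4:Add1
c10: CDB Mul1=-28; stall | r0:-2,r1:Mul2,r2:Add2,r3:Add3,r4:Add1
c11: CDB Add3=16; issue ADD r1<-Add3 | r0:-2,r1:Add3,r2:Add2,r3:16,r4:Add1

STATUS = TAG Add3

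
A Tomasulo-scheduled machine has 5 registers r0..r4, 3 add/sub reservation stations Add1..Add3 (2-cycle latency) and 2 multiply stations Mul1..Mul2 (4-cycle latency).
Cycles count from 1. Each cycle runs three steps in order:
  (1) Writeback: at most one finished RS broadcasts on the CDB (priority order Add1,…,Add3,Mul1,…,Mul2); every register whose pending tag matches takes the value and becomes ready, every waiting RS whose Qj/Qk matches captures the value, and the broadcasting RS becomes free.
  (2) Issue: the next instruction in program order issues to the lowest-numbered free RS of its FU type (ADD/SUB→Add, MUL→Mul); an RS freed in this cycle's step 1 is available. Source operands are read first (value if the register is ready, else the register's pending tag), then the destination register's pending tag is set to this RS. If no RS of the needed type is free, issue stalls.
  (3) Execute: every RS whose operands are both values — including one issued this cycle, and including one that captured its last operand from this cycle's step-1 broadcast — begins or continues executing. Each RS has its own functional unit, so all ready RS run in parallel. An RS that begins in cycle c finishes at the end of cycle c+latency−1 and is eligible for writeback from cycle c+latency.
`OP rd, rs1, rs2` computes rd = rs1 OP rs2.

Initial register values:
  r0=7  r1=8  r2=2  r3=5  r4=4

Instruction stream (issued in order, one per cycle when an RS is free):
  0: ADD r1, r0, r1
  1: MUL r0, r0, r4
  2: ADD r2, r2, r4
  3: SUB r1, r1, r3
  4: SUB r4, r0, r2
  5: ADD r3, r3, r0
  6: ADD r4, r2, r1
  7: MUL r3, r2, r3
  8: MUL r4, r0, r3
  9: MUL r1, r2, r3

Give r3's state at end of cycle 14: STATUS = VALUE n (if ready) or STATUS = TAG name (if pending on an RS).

c1: issue ADD r1<-Add1 | r0:7,r1:Add1,r2:2,r3:5,r4:4
c2: issue MUL r0<-Mul1 | r0:Mul1,r1:Add1,r2:2,r3:5,r4:4
c3: CDB Add1=15; issue ADD r2<-Add1 | r0:Mul1,r1:15,r2:Add1,r3:5,r4:4
c4: issue SUB r1<-Add2 | r0:Mul1,r1:Add2,r2:Add1,r3:5,r4:4
c5: CDB Add1=6; issue SUB r4<-Add1 | r0:Mul1,r1:Add2,r2:6,r3:5,r4:Add1
c6: CDB Add2=10; issue ADD r3<-Add2 | r0:Mul1,r1:10,r2:6,r3:Add2,r4:Add1
c7: CDB Mul1=28; issue ADD r4<-Add3 | r0:28,r1:10,r2:6,r3:Add2,r4:Add3
c8: issue MUL r3<-Mul1 | r0:28,r1:10,r2:6,r3:Mul1,r4:Add3
c9: CDB Add1=22; issue MUL r4<-Mul2 | r0:28,r1:10,r2:6,r3:Mul1,r4:Mul2
c10: CDB Add2=33; stall | r0:28,r1:10,r2:6,r3:Mul1,r4:Mul2
c11: CDB Add3=16; stall | r0:28,r1:10,r2:6,r3:Mul1,r4:Mul2
c12: stall | r0:28,r1:10,r2:6,r3:Mul1,r4:Mul2
c13: stall | r0:28,r1:10,r2:6,r3:Mul1,r4:Mul2
c14: CDB Mul1=198; issue MUL r1<-Mul1 | r0:28,r1:Mul1,r2:6,r3:198,r4:Mul2

STATUS = VALUE 198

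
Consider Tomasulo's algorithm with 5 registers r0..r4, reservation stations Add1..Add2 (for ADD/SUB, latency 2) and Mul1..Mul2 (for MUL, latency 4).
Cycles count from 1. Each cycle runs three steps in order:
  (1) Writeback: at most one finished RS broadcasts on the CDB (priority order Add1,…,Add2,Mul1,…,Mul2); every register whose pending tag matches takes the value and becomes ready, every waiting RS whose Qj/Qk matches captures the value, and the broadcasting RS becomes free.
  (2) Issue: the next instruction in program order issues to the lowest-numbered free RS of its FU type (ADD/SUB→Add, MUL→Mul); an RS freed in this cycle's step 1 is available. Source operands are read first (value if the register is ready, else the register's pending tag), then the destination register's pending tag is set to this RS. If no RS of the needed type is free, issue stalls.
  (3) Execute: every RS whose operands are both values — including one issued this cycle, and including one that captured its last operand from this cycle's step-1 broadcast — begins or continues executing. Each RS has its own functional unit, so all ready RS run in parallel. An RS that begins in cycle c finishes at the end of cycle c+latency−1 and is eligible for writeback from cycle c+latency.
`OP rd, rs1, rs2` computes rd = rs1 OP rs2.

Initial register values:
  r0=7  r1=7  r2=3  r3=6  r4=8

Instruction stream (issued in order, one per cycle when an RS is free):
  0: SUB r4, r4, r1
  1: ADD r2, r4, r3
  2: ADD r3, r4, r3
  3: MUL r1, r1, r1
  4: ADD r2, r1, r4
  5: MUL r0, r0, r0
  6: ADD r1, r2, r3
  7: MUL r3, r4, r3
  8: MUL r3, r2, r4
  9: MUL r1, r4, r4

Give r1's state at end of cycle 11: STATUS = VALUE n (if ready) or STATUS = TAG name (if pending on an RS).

c1: issue SUB r4<-Add1 | r0:7,r1:7,r2:3,r3:6,r4:Add1
c2: issue ADD r2<-Add2 | r0:7,r1:7,r2:Add2,r3:6,r4:Add1
c3: CDB Add1=1; issue ADD r3<-Add1 | r0:7,r1:7,r2:Add2,r3:Add1,r4:1
c4: issue MUL r1<-Mul1 | r0:7,r1:Mul1,r2:Add2,r3:Add1,r4:1
c5: CDB Add1=7; issue ADD r2<-Add1 | r0:7,r1:Mul1,r2:Add1,r3:7,r4:1
c6: CDB Add2=7; issue MUL r0<-Mul2 | r0:Mul2,r1:Mul1,r2:Add1,r3:7,r4:1
c7: issue ADD r1<-Add2 | r0:Mul2,r1:Add2,r2:Add1,r3:7,r4:1
c8: CDB Mul1=49; issue MUL r3<-Mul1 | r0:Mul2,r1:Add2,r2:Add1,r3:Mul1,r4:1
c9: stall | r0:Mul2,r1:Add2,r2:Add1,r3:Mul1,r4:1
c10: CDB Add1=50; stall | r0:Mul2,r1:Add2,r2:50,r3:Mul1,r4:1
c11: CDB Mul2=49; issue MUL r3<-Mul2 | r0:49,r1:Add2,r2:50,r3:Mul2,r4:1

STATUS = TAG Add2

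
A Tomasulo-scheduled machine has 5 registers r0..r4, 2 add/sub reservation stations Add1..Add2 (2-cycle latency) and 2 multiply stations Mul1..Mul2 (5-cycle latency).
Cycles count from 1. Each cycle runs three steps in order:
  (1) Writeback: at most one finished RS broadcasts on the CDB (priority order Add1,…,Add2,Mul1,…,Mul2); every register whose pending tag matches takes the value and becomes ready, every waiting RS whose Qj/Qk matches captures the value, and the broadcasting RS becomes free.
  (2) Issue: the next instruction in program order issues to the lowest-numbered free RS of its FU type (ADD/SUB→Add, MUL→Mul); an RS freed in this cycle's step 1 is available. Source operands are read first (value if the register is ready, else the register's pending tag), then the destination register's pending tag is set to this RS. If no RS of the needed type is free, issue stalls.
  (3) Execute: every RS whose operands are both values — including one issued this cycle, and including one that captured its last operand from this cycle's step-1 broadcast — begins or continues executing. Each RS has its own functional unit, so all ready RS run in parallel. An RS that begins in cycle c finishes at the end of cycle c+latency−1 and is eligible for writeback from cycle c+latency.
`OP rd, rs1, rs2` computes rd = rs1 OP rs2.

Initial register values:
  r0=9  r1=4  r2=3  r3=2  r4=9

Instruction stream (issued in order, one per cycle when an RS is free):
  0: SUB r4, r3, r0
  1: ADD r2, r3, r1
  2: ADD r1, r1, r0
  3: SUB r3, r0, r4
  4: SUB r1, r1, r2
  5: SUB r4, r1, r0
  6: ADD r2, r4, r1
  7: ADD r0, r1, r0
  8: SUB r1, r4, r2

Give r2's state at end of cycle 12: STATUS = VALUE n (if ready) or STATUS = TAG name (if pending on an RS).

  c1: issue SUB r4<-Add1  regs: r0:9,r1:4,r2:3,r3:2,r4:Add1
  c2: issue ADD r2<-Add2  regs: r0:9,r1:4,r2:Add2,r3:2,r4:Add1
  c3: CDB Add1=-7; issue ADD r1<-Add1  regs: r0:9,r1:Add1,r2:Add2,r3:2,r4:-7
  c4: CDB Add2=6; issue SUB r3<-Add2  regs: r0:9,r1:Add1,r2:6,r3:Add2,r4:-7
  c5: CDB Add1=13; issue SUB r1<-Add1  regs: r0:9,r1:Add1,r2:6,r3:Add2,r4:-7
  c6: CDB Add2=16; issue SUB r4<-Add2  regs: r0:9,r1:Add1,r2:6,r3:16,r4:Add2
  c7: CDB Add1=7; issue ADD r2<-Add1  regs: r0:9,r1:7,r2:Add1,r3:16,r4:Add2
  c8: stall  regs: r0:9,r1:7,r2:Add1,r3:16,r4:Add2
  c9: CDB Add2=-2; issue ADD r0<-Add2  regs: r0:Add2,r1:7,r2:Add1,r3:16,r4:-2
  c10: stall  regs: r0:Add2,r1:7,r2:Add1,r3:16,r4:-2
  c11: CDB Add1=5; issue SUB r1<-Add1  regs: r0:Add2,r1:Add1,r2:5,r3:16,r4:-2
  c12: CDB Add2=16  regs: r0:16,r1:Add1,r2:5,r3:16,r4:-2

STATUS = VALUE 5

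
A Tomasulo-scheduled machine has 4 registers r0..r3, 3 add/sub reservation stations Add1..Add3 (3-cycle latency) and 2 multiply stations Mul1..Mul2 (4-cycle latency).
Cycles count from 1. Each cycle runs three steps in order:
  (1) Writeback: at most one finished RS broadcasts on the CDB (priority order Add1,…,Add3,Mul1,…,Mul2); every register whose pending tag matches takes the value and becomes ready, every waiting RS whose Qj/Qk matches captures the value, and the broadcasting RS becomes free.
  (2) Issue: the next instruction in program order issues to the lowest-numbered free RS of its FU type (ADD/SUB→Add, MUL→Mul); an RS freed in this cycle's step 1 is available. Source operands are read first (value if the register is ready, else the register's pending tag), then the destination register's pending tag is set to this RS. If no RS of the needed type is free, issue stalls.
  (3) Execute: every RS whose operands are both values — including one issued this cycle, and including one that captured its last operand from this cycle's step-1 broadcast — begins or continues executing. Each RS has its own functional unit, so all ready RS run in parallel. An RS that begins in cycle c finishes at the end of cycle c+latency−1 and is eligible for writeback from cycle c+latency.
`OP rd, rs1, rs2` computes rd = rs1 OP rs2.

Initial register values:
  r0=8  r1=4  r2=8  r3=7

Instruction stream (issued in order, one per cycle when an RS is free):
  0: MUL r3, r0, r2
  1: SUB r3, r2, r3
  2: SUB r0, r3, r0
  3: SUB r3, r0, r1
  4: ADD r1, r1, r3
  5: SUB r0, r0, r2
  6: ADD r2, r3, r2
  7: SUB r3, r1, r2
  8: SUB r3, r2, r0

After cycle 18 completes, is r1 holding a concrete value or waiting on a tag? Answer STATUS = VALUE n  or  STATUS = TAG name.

  c1: issue MUL r3<-Mul1  regs: r0:8,r1:4,r2:8,r3:Mul1
  c2: issue SUB r3<-Add1  regs: r0:8,r1:4,r2:8,r3:Add1
  c3: issue SUB r0<-Add2  regs: r0:Add2,r1:4,r2:8,r3:Add1
  c4: issue SUB r3<-Add3  regs: r0:Add2,r1:4,r2:8,r3:Add3
  c5: CDB Mul1=64; stall  regs: r0:Add2,r1:4,r2:8,r3:Add3
  c6: stall  regs: r0:Add2,r1:4,r2:8,r3:Add3
  c7: stall  regs: r0:Add2,r1:4,r2:8,r3:Add3
  c8: CDB Add1=-56; issue ADD r1<-Add1  regs: r0:Add2,r1:Add1,r2:8,r3:Add3
  c9: stall  regs: r0:Add2,r1:Add1,r2:8,r3:Add3
  c10: stall  regs: r0:Add2,r1:Add1,r2:8,r3:Add3
  c11: CDB Add2=-64; issue SUB r0<-Add2  regs: r0:Add2,r1:Add1,r2:8,r3:Add3
  c12: stall  regs: r0:Add2,r1:Add1,r2:8,r3:Add3
  c13: stall  regs: r0:Add2,r1:Add1,r2:8,r3:Add3
  c14: CDB Add2=-72; issue ADD r2<-Add2  regs: r0:-72,r1:Add1,r2:Add2,r3:Add3
  c15: CDB Add3=-68; issue SUB r3<-Add3  regs: r0:-72,r1:Add1,r2:Add2,r3:Add3
  c16: stall  regs: r0:-72,r1:Add1,r2:Add2,r3:Add3
  c17: stall  regs: r0:-72,r1:Add1,r2:Add2,r3:Add3
  c18: CDB Add1=-64; issue SUB r3<-Add1  regs: r0:-72,r1:-64,r2:Add2,r3:Add1

STATUS = VALUE -64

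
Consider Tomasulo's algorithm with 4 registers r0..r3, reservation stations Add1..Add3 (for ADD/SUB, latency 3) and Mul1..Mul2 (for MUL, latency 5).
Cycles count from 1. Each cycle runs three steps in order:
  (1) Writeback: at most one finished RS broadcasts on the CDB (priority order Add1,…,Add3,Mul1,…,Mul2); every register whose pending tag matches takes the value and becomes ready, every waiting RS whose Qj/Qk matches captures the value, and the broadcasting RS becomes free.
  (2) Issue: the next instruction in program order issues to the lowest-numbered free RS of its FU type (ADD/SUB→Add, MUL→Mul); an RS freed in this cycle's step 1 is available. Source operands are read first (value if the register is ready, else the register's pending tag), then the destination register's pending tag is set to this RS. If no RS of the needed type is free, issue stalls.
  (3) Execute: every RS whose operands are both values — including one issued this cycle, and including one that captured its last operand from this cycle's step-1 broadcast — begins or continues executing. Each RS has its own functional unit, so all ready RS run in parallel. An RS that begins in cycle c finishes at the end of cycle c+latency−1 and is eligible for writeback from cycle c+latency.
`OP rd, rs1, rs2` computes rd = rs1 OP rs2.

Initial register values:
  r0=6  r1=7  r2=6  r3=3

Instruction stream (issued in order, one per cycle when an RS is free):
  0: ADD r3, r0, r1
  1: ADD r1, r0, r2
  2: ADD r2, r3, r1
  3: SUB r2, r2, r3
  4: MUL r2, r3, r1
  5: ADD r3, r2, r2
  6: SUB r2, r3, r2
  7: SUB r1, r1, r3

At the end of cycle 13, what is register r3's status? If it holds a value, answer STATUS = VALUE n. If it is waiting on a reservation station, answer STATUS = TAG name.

STATUS = VALUE 312

cycle 1: issue ADD r3<-Add1 // r0:6,r1:7,r2:6,r3:Add1
cycle 2: issue ADD r1<-Add2 // r0:6,r1:Add2,r2:6,r3:Add1
cycle 3: issue ADD r2<-Add3 // r0:6,r1:Add2,r2:Add3,r3:Add1
cycle 4: CDB Add1=13; issue SUB r2<-Add1 // r0:6,r1:Add2,r2:Add1,r3:13
cycle 5: CDB Add2=12; issue MUL r2<-Mul1 // r0:6,r1:12,r2:Mul1,r3:13
cycle 6: issue ADD r3<-Add2 // r0:6,r1:12,r2:Mul1,r3:Add2
cycle 7: stall // r0:6,r1:12,r2:Mul1,r3:Add2
cycle 8: CDB Add3=25; issue SUB r2<-Add3 // r0:6,r1:12,r2:Add3,r3:Add2
cycle 9: stall // r0:6,r1:12,r2:Add3,r3:Add2
cycle 10: CDB Mul1=156; stall // r0:6,r1:12,r2:Add3,r3:Add2
cycle 11: CDB Add1=12; issue SUB r1<-Add1 // r0:6,r1:Add1,r2:Add3,r3:Add2
cycle 12: - // r0:6,r1:Add1,r2:Add3,r3:Add2
cycle 13: CDB Add2=312 // r0:6,r1:Add1,r2:Add3,r3:312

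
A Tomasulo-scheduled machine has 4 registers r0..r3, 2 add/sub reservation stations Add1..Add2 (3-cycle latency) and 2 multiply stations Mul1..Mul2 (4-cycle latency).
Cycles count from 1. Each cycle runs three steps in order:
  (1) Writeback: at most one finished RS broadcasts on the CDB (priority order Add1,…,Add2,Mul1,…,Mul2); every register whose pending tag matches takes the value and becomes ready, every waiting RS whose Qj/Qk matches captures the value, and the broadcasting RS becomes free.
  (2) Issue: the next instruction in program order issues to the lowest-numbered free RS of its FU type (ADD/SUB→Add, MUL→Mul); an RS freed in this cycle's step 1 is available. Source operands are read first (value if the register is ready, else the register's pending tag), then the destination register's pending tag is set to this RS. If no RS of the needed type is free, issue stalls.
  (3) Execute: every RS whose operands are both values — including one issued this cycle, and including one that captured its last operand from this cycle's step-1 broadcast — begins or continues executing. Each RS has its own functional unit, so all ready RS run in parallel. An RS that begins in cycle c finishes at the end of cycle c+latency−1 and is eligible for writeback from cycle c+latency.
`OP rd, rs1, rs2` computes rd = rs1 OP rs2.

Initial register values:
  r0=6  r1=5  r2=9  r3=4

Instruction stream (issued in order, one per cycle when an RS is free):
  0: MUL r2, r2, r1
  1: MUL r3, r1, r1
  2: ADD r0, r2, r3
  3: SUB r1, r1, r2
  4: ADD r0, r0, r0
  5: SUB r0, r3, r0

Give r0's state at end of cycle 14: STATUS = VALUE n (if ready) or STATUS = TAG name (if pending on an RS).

STATUS = TAG Add1

  c1: issue MUL r2<-Mul1  regs: r0:6,r1:5,r2:Mul1,r3:4
  c2: issue MUL r3<-Mul2  regs: r0:6,r1:5,r2:Mul1,r3:Mul2
  c3: issue ADD r0<-Add1  regs: r0:Add1,r1:5,r2:Mul1,r3:Mul2
  c4: issue SUB r1<-Add2  regs: r0:Add1,r1:Add2,r2:Mul1,r3:Mul2
  c5: CDB Mul1=45; stall  regs: r0:Add1,r1:Add2,r2:45,r3:Mul2
  c6: CDB Mul2=25; stall  regs: r0:Add1,r1:Add2,r2:45,r3:25
  c7: stall  regs: r0:Add1,r1:Add2,r2:45,r3:25
  c8: CDB Add2=-40; issue ADD r0<-Add2  regs: r0:Add2,r1:-40,r2:45,r3:25
  c9: CDB Add1=70; issue SUB r0<-Add1  regs: r0:Add1,r1:-40,r2:45,r3:25
  c10: -  regs: r0:Add1,r1:-40,r2:45,r3:25
  c11: -  regs: r0:Add1,r1:-40,r2:45,r3:25
  c12: CDB Add2=140  regs: r0:Add1,r1:-40,r2:45,r3:25
  c13: -  regs: r0:Add1,r1:-40,r2:45,r3:25
  c14: -  regs: r0:Add1,r1:-40,r2:45,r3:25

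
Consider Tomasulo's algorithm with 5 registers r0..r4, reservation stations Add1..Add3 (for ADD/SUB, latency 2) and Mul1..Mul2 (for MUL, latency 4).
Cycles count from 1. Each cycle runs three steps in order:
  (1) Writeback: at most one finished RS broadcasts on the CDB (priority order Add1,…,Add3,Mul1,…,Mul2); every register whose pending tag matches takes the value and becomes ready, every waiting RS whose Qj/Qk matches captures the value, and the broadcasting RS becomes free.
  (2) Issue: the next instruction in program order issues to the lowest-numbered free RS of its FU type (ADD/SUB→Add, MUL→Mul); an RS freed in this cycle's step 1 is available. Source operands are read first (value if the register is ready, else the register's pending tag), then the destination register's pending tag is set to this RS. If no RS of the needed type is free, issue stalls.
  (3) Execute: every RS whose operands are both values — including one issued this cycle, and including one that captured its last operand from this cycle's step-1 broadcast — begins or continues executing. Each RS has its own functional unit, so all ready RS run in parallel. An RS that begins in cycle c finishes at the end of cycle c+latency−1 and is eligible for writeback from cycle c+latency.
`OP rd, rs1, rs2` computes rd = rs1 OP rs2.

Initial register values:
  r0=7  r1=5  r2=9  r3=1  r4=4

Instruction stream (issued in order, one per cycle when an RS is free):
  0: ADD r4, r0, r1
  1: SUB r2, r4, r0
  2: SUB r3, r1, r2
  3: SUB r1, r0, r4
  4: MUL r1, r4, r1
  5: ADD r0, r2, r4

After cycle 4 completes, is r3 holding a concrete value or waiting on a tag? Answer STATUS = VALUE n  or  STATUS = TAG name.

c1: issue ADD r4<-Add1 | r0:7,r1:5,r2:9,r3:1,r4:Add1
c2: issue SUB r2<-Add2 | r0:7,r1:5,r2:Add2,r3:1,r4:Add1
c3: CDB Add1=12; issue SUB r3<-Add1 | r0:7,r1:5,r2:Add2,r3:Add1,r4:12
c4: issue SUB r1<-Add3 | r0:7,r1:Add3,r2:Add2,r3:Add1,r4:12

STATUS = TAG Add1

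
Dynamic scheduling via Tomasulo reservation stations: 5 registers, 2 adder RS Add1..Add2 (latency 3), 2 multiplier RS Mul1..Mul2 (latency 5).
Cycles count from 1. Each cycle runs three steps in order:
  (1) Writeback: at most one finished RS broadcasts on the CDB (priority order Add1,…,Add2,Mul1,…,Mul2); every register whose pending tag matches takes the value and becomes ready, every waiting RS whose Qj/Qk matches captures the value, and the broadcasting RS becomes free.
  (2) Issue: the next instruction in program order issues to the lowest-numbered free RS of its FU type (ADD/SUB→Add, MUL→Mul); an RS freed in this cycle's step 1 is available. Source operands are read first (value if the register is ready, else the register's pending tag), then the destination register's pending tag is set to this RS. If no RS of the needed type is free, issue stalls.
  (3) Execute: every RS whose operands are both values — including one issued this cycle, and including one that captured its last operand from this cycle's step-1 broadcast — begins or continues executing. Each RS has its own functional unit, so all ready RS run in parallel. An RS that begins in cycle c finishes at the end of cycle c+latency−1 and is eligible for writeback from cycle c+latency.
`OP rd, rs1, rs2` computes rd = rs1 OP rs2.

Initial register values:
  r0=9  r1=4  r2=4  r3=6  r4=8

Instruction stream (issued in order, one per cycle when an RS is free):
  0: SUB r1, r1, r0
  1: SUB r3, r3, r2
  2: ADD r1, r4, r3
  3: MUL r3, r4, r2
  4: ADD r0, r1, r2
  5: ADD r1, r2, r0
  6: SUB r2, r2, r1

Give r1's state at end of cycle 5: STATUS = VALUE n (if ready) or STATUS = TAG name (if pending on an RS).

STATUS = TAG Add1

  c1: issue SUB r1<-Add1  regs: r0:9,r1:Add1,r2:4,r3:6,r4:8
  c2: issue SUB r3<-Add2  regs: r0:9,r1:Add1,r2:4,r3:Add2,r4:8
  c3: stall  regs: r0:9,r1:Add1,r2:4,r3:Add2,r4:8
  c4: CDB Add1=-5; issue ADD r1<-Add1  regs: r0:9,r1:Add1,r2:4,r3:Add2,r4:8
  c5: CDB Add2=2; issue MUL r3<-Mul1  regs: r0:9,r1:Add1,r2:4,r3:Mul1,r4:8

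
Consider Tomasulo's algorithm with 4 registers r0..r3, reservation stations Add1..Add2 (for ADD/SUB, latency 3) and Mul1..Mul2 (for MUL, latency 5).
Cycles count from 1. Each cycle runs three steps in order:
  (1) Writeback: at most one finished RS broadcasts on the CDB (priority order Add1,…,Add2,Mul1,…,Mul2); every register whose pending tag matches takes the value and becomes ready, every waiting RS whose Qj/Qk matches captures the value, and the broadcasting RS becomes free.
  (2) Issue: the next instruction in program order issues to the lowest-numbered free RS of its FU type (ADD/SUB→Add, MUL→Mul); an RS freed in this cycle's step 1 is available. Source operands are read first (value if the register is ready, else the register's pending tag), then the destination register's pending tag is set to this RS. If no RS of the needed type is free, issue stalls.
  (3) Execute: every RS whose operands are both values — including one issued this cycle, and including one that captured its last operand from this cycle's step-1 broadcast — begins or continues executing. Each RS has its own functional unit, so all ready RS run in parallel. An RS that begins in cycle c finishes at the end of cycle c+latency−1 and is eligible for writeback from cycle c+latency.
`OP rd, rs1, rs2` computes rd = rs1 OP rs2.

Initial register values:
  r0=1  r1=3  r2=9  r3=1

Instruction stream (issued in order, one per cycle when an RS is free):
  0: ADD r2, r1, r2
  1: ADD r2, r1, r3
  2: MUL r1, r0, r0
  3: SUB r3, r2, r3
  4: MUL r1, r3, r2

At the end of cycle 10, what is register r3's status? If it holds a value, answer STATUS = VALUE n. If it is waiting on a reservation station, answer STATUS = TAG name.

cycle 1: issue ADD r2<-Add1 // r0:1,r1:3,r2:Add1,r3:1
cycle 2: issue ADD r2<-Add2 // r0:1,r1:3,r2:Add2,r3:1
cycle 3: issue MUL r1<-Mul1 // r0:1,r1:Mul1,r2:Add2,r3:1
cycle 4: CDB Add1=12; issue SUB r3<-Add1 // r0:1,r1:Mul1,r2:Add2,r3:Add1
cycle 5: CDB Add2=4; issue MUL r1<-Mul2 // r0:1,r1:Mul2,r2:4,r3:Add1
cycle 6: - // r0:1,r1:Mul2,r2:4,r3:Add1
cycle 7: - // r0:1,r1:Mul2,r2:4,r3:Add1
cycle 8: CDB Add1=3 // r0:1,r1:Mul2,r2:4,r3:3
cycle 9: CDB Mul1=1 // r0:1,r1:Mul2,r2:4,r3:3
cycle 10: - // r0:1,r1:Mul2,r2:4,r3:3

STATUS = VALUE 3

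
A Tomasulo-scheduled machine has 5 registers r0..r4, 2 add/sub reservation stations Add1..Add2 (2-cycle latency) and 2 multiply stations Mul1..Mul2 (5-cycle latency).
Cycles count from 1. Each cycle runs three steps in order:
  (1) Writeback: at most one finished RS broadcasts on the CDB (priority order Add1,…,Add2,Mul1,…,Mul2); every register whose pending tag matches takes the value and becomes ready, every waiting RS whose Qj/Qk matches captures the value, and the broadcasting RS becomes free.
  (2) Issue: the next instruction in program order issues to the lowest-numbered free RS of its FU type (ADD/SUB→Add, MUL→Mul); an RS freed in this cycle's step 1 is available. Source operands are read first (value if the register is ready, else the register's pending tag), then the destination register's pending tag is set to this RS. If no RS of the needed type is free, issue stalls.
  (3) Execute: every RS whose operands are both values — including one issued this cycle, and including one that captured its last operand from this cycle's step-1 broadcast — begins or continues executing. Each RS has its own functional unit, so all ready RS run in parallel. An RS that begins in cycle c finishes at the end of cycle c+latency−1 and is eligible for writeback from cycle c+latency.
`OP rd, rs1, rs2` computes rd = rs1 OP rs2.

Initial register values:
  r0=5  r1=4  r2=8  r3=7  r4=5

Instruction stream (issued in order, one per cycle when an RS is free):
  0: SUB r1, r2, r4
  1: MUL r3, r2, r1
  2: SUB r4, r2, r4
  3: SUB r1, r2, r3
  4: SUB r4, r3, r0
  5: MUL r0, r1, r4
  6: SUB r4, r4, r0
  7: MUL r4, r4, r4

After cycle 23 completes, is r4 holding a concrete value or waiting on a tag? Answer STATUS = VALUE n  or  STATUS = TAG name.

STATUS = VALUE 104329

c1: issue SUB r1<-Add1 | r0:5,r1:Add1,r2:8,r3:7,r4:5
c2: issue MUL r3<-Mul1 | r0:5,r1:Add1,r2:8,r3:Mul1,r4:5
c3: CDB Add1=3; issue SUB r4<-Add1 | r0:5,r1:3,r2:8,r3:Mul1,r4:Add1
c4: issue SUB r1<-Add2 | r0:5,r1:Add2,r2:8,r3:Mul1,r4:Add1
c5: CDB Add1=3; issue SUB r4<-Add1 | r0:5,r1:Add2,r2:8,r3:Mul1,r4:Add1
c6: issue MUL r0<-Mul2 | r0:Mul2,r1:Add2,r2:8,r3:Mul1,r4:Add1
c7: stall | r0:Mul2,r1:Add2,r2:8,r3:Mul1,r4:Add1
c8: CDB Mul1=24; stall | r0:Mul2,r1:Add2,r2:8,r3:24,r4:Add1
c9: stall | r0:Mul2,r1:Add2,r2:8,r3:24,r4:Add1
c10: CDB Add1=19; issue SUB r4<-Add1 | r0:Mul2,r1:Add2,r2:8,r3:24,r4:Add1
c11: CDB Add2=-16; issue MUL r4<-Mul1 | r0:Mul2,r1:-16,r2:8,r3:24,r4:Mul1
c12: - | r0:Mul2,r1:-16,r2:8,r3:24,r4:Mul1
c13: - | r0:Mul2,r1:-16,r2:8,r3:24,r4:Mul1
c14: - | r0:Mul2,r1:-16,r2:8,r3:24,r4:Mul1
c15: - | r0:Mul2,r1:-16,r2:8,r3:24,r4:Mul1
c16: CDB Mul2=-304 | r0:-304,r1:-16,r2:8,r3:24,r4:Mul1
c17: - | r0:-304,r1:-16,r2:8,r3:24,r4:Mul1
c18: CDB Add1=323 | r0:-304,r1:-16,r2:8,r3:24,r4:Mul1
c19: - | r0:-304,r1:-16,r2:8,r3:24,r4:Mul1
c20: - | r0:-304,r1:-16,r2:8,r3:24,r4:Mul1
c21: - | r0:-304,r1:-16,r2:8,r3:24,r4:Mul1
c22: - | r0:-304,r1:-16,r2:8,r3:24,r4:Mul1
c23: CDB Mul1=104329 | r0:-304,r1:-16,r2:8,r3:24,r4:104329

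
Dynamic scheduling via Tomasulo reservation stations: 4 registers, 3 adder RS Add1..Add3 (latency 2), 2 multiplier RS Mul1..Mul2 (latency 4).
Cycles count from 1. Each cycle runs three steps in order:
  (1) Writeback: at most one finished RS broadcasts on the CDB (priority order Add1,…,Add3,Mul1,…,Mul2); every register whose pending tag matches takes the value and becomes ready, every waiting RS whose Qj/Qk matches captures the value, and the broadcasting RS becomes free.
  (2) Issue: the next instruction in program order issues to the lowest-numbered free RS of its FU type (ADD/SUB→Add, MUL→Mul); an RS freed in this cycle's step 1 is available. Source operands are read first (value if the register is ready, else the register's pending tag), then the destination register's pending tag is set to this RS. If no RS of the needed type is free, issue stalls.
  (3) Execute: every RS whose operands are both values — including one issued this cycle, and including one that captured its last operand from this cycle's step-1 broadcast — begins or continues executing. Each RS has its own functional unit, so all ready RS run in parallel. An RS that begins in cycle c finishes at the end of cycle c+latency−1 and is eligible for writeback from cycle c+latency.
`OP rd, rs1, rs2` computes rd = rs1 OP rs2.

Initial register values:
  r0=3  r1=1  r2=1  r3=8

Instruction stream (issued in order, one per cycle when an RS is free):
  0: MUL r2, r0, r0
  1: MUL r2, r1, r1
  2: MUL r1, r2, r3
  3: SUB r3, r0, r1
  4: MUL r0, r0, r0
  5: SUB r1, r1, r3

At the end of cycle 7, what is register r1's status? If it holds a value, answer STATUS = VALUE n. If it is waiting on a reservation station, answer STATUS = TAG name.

  c1: issue MUL r2<-Mul1  regs: r0:3,r1:1,r2:Mul1,r3:8
  c2: issue MUL r2<-Mul2  regs: r0:3,r1:1,r2:Mul2,r3:8
  c3: stall  regs: r0:3,r1:1,r2:Mul2,r3:8
  c4: stall  regs: r0:3,r1:1,r2:Mul2,r3:8
  c5: CDB Mul1=9; issue MUL r1<-Mul1  regs: r0:3,r1:Mul1,r2:Mul2,r3:8
  c6: CDB Mul2=1; issue SUB r3<-Add1  regs: r0:3,r1:Mul1,r2:1,r3:Add1
  c7: issue MUL r0<-Mul2  regs: r0:Mul2,r1:Mul1,r2:1,r3:Add1

STATUS = TAG Mul1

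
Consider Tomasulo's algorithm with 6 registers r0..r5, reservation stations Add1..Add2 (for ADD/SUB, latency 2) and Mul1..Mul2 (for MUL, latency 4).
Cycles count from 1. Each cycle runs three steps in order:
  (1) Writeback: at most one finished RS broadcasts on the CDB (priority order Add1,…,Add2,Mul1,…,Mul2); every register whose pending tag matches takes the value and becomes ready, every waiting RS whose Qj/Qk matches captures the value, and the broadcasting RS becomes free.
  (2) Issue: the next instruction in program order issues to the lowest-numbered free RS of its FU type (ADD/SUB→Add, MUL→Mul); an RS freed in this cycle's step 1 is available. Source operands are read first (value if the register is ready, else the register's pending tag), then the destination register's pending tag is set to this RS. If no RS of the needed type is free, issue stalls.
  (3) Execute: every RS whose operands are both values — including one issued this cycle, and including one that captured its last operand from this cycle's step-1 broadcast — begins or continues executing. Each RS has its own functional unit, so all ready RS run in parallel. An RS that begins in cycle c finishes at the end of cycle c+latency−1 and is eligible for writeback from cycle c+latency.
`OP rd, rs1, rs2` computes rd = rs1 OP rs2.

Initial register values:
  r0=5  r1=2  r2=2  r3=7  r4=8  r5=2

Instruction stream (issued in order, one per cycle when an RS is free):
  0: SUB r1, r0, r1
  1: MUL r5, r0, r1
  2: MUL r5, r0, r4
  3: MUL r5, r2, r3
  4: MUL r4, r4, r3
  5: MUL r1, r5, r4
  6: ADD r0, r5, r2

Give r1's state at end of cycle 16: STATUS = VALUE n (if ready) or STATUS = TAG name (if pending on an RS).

STATUS = VALUE 784

  c1: issue SUB r1<-Add1  regs: r0:5,r1:Add1,r2:2,r3:7,r4:8,r5:2
  c2: issue MUL r5<-Mul1  regs: r0:5,r1:Add1,r2:2,r3:7,r4:8,r5:Mul1
  c3: CDB Add1=3; issue MUL r5<-Mul2  regs: r0:5,r1:3,r2:2,r3:7,r4:8,r5:Mul2
  c4: stall  regs: r0:5,r1:3,r2:2,r3:7,r4:8,r5:Mul2
  c5: stall  regs: r0:5,r1:3,r2:2,r3:7,r4:8,r5:Mul2
  c6: stall  regs: r0:5,r1:3,r2:2,r3:7,r4:8,r5:Mul2
  c7: CDB Mul1=15; issue MUL r5<-Mul1  regs: r0:5,r1:3,r2:2,r3:7,r4:8,r5:Mul1
  c8: CDB Mul2=40; issue MUL r4<-Mul2  regs: r0:5,r1:3,r2:2,r3:7,r4:Mul2,r5:Mul1
  c9: stall  regs: r0:5,r1:3,r2:2,r3:7,r4:Mul2,r5:Mul1
  c10: stall  regs: r0:5,r1:3,r2:2,r3:7,r4:Mul2,r5:Mul1
  c11: CDB Mul1=14; issue MUL r1<-Mul1  regs: r0:5,r1:Mul1,r2:2,r3:7,r4:Mul2,r5:14
  c12: CDB Mul2=56; issue ADD r0<-Add1  regs: r0:Add1,r1:Mul1,r2:2,r3:7,r4:56,r5:14
  c13: -  regs: r0:Add1,r1:Mul1,r2:2,r3:7,r4:56,r5:14
  c14: CDB Add1=16  regs: r0:16,r1:Mul1,r2:2,r3:7,r4:56,r5:14
  c15: -  regs: r0:16,r1:Mul1,r2:2,r3:7,r4:56,r5:14
  c16: CDB Mul1=784  regs: r0:16,r1:784,r2:2,r3:7,r4:56,r5:14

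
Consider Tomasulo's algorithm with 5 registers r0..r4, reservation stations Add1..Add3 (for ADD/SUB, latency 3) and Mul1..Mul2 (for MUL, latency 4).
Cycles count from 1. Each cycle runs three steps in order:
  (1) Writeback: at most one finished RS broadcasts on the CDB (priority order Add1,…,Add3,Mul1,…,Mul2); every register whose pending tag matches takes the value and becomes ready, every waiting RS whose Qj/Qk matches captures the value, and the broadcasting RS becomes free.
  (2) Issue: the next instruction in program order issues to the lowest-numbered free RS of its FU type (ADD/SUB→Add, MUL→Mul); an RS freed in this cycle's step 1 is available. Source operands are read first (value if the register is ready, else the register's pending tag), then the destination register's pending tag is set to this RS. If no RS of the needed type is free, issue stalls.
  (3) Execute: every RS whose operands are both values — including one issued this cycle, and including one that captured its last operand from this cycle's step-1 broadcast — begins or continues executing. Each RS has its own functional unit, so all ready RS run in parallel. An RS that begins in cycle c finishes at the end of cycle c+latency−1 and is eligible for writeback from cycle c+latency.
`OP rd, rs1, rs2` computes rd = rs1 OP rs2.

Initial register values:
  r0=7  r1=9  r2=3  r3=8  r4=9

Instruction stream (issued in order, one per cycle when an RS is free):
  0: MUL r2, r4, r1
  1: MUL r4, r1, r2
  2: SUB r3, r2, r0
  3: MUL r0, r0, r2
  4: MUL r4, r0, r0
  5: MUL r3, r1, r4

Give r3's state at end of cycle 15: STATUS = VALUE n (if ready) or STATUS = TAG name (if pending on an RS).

c1: issue MUL r2<-Mul1 | r0:7,r1:9,r2:Mul1,r3:8,r4:9
c2: issue MUL r4<-Mul2 | r0:7,r1:9,r2:Mul1,r3:8,r4:Mul2
c3: issue SUB r3<-Add1 | r0:7,r1:9,r2:Mul1,r3:Add1,r4:Mul2
c4: stall | r0:7,r1:9,r2:Mul1,r3:Add1,r4:Mul2
c5: CDB Mul1=81; issue MUL r0<-Mul1 | r0:Mul1,r1:9,r2:81,r3:Add1,r4:Mul2
c6: stall | r0:Mul1,r1:9,r2:81,r3:Add1,r4:Mul2
c7: stall | r0:Mul1,r1:9,r2:81,r3:Add1,r4:Mul2
c8: CDB Add1=74; stall | r0:Mul1,r1:9,r2:81,r3:74,r4:Mul2
c9: CDB Mul1=567; issue MUL r4<-Mul1 | r0:567,r1:9,r2:81,r3:74,r4:Mul1
c10: CDB Mul2=729; issue MUL r3<-Mul2 | r0:567,r1:9,r2:81,r3:Mul2,r4:Mul1
c11: - | r0:567,r1:9,r2:81,r3:Mul2,r4:Mul1
c12: - | r0:567,r1:9,r2:81,r3:Mul2,r4:Mul1
c13: CDB Mul1=321489 | r0:567,r1:9,r2:81,r3:Mul2,r4:321489
c14: - | r0:567,r1:9,r2:81,r3:Mul2,r4:321489
c15: - | r0:567,r1:9,r2:81,r3:Mul2,r4:321489

STATUS = TAG Mul2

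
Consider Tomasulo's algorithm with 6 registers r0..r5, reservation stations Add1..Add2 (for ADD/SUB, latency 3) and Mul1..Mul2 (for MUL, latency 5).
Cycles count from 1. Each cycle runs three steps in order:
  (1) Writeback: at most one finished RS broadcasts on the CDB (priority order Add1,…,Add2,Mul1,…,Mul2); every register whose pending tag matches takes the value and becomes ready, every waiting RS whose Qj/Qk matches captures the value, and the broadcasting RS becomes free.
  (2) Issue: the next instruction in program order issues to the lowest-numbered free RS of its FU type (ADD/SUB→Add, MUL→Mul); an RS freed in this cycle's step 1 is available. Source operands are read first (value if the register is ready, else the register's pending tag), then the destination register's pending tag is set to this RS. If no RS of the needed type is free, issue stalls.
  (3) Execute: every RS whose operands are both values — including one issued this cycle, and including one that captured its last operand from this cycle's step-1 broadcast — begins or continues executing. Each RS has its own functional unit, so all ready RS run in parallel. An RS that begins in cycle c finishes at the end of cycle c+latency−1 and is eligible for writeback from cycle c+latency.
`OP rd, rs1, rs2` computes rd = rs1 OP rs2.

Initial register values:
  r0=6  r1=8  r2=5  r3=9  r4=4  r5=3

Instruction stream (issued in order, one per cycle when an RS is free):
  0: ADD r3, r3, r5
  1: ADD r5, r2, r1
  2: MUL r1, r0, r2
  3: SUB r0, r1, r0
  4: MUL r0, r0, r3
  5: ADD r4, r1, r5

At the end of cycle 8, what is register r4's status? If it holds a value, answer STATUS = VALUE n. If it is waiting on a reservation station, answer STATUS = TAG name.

  c1: issue ADD r3<-Add1  regs: r0:6,r1:8,r2:5,r3:Add1,r4:4,r5:3
  c2: issue ADD r5<-Add2  regs: r0:6,r1:8,r2:5,r3:Add1,r4:4,r5:Add2
  c3: issue MUL r1<-Mul1  regs: r0:6,r1:Mul1,r2:5,r3:Add1,r4:4,r5:Add2
  c4: CDB Add1=12; issue SUB r0<-Add1  regs: r0:Add1,r1:Mul1,r2:5,r3:12,r4:4,r5:Add2
  c5: CDB Add2=13; issue MUL r0<-Mul2  regs: r0:Mul2,r1:Mul1,r2:5,r3:12,r4:4,r5:13
  c6: issue ADD r4<-Add2  regs: r0:Mul2,r1:Mul1,r2:5,r3:12,r4:Add2,r5:13
  c7: -  regs: r0:Mul2,r1:Mul1,r2:5,r3:12,r4:Add2,r5:13
  c8: CDB Mul1=30  regs: r0:Mul2,r1:30,r2:5,r3:12,r4:Add2,r5:13

STATUS = TAG Add2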